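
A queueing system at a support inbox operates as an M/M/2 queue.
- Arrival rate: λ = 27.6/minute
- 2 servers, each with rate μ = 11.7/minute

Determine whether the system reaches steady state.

Stability requires ρ = λ/(cμ) < 1
ρ = 27.6/(2 × 11.7) = 27.6/23.40 = 1.1795
Since 1.1795 ≥ 1, the system is UNSTABLE.
Need c > λ/μ = 27.6/11.7 = 2.36.
Minimum servers needed: c = 3.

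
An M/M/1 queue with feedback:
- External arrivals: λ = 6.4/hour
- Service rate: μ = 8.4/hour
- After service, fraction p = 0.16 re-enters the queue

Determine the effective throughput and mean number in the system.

Effective arrival rate: λ_eff = λ/(1-p) = 6.4/(1-0.16) = 6.4/0.84 = 7.619048
ρ = λ_eff/μ = 7.619048/8.4 = 0.9070295
L = ρ/(1-ρ) = 0.9070295/(1-0.9070295) = 9.7561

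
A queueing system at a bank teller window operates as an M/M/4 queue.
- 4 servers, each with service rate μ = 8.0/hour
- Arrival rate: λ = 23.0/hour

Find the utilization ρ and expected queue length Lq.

Traffic intensity: ρ = λ/(cμ) = 23.0/(4×8.0) = 0.7188
Since ρ = 0.7188 < 1, system is stable.
Offered load a = λ/μ = cρ = 23.0/8.0 = 2.8750
P₀ = [ Σₙ₌₀^3 aⁿ/n! + a^4/(4!(1-ρ)) ]⁻¹
Σ = a^0/0! + a^1/1! + a^2/2! + a^3/3! = 1.0000 + 2.8750 + 4.1328 + 3.9606 = 11.9684
a^4/(4!(1-ρ)) = 68.3206/(24 × 0.28125) = 10.1216
P₀ = 1/(11.9684 + 10.1216) = 0.04527
Lq = P₀·a^4·ρ / (4!(1-ρ)²) = 0.045269 × 68.3206 × 0.71875 / (24 × 0.079102) = 1.1709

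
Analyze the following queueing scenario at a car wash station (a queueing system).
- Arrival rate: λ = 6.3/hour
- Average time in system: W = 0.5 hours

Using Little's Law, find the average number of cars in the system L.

Little's Law: L = λW
L = 6.3 × 0.5 = 3.1500 cars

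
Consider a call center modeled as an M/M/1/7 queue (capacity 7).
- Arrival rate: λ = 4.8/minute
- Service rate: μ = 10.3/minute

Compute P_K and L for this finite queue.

ρ = λ/μ = 4.8/10.3 = 0.46602
P₀ = (1-ρ)/(1-ρ^(K+1)) = (1-0.46602)/(1-0.46602^8) = 0.5340/0.9978 = 0.5352
P_K = P₀×ρ^K = 0.5352 × 0.46602^7 = 0.5352 × 0.004773 = 0.002555
Blocking probability P_7 = 0.002555 (0.26%)
L = ρ[1 - (K+1)ρ^K + Kρ^(K+1)] / [(1-ρ)(1-ρ^(K+1))]
L = 0.46602 × (1 - 8×0.004773 + 7×0.002225) / ((1 - 0.46602) × (1 - 0.002225)) = 0.8549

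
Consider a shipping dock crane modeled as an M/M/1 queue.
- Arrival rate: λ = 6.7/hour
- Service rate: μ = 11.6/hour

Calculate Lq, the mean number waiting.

ρ = λ/μ = 6.7/11.6 = 0.5776
For M/M/1: Lq = λ²/(μ(μ-λ))
Lq = 44.89/(11.6 × 4.90)
Lq = 0.7898 containers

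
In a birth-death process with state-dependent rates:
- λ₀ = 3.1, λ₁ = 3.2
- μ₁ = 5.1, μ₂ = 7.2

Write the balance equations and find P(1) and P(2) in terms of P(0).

Balance equations:
State 0: λ₀P₀ = μ₁P₁ → P₁ = (λ₀/μ₁)P₀ = (3.1/5.1)P₀ = 0.6078P₀
State 1: P₂ = (λ₀λ₁)/(μ₁μ₂)P₀ = (3.1×3.2)/(5.1×7.2)P₀ = 0.2702P₀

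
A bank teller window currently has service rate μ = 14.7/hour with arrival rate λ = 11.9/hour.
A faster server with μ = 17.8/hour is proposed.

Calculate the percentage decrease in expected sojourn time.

System 1: ρ₁ = 11.9/14.7 = 0.8095, W₁ = 1/(14.7-11.9) = 0.35714
System 2: ρ₂ = 11.9/17.8 = 0.6685, W₂ = 1/(17.8-11.9) = 0.16949
Improvement: (W₁-W₂)/W₁ = (0.35714-0.16949)/0.35714 = 52.54%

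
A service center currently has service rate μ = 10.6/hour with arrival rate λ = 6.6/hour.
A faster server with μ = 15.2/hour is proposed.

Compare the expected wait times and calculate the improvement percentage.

System 1: ρ₁ = 6.6/10.6 = 0.6226, W₁ = 1/(10.6-6.6) = 0.25000
System 2: ρ₂ = 6.6/15.2 = 0.4342, W₂ = 1/(15.2-6.6) = 0.11628
Improvement: (W₁-W₂)/W₁ = (0.25000-0.11628)/0.25000 = 53.49%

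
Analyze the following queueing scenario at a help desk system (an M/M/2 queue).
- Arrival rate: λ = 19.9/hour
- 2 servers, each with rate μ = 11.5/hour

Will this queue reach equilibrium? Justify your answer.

Stability requires ρ = λ/(cμ) < 1
ρ = 19.9/(2 × 11.5) = 19.9/23.00 = 0.8652
Since 0.8652 < 1, the system is STABLE.
The servers are busy 86.52% of the time.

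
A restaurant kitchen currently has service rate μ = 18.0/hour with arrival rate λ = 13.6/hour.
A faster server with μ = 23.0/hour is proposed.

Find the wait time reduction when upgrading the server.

System 1: ρ₁ = 13.6/18.0 = 0.7556, W₁ = 1/(18.0-13.6) = 0.2273
System 2: ρ₂ = 13.6/23.0 = 0.5913, W₂ = 1/(23.0-13.6) = 0.1064
Improvement: (W₁-W₂)/W₁ = (0.2273-0.1064)/0.2273 = 53.19%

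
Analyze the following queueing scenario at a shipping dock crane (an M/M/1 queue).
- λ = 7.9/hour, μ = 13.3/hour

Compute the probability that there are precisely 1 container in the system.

ρ = λ/μ = 7.9/13.3 = 0.5940
P(n) = (1-ρ)ρⁿ
P(1) = (1-0.5940) × 0.5940^1
P(1) = 0.4060 × 0.5940
P(1) = 0.2412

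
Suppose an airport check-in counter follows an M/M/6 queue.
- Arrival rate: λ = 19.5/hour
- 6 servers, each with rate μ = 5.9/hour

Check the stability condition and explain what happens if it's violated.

Stability requires ρ = λ/(cμ) < 1
ρ = 19.5/(6 × 5.9) = 19.5/35.40 = 0.5508
Since 0.5508 < 1, the system is STABLE.
The servers are busy 55.08% of the time.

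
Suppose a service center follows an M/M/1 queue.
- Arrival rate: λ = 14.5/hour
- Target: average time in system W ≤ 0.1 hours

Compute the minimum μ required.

For M/M/1: W = 1/(μ-λ)
Need W ≤ 0.1, so 1/(μ-λ) ≤ 0.1
μ - λ ≥ 1/0.1 = 10.0000
μ ≥ 14.5 + 10.0000 = 24.5000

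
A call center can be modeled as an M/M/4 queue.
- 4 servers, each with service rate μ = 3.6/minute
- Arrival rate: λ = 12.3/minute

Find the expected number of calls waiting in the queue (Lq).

Traffic intensity: ρ = λ/(cμ) = 12.3/(4×3.6) = 0.8542
Since ρ = 0.8542 < 1, system is stable.
Offered load a = λ/μ = cρ = 12.3/3.6 = 3.4167
P₀ = [ Σₙ₌₀^3 aⁿ/n! + a^4/(4!(1-ρ)) ]⁻¹
Σ = a^0/0! + a^1/1! + a^2/2! + a^3/3! = 1.000000 + 3.416667 + 5.836806 + 6.647473 = 16.9009
a^4/(4!(1-ρ)) = 136.2732/(24 × 0.1458333) = 38.9352
P₀ = 1/(16.9009 + 38.9352) = 0.01791
Lq = P₀·a^4·ρ / (4!(1-ρ)²) = 0.01790955 × 136.2732 × 0.8541667 / (24 × 0.02126736) = 4.0843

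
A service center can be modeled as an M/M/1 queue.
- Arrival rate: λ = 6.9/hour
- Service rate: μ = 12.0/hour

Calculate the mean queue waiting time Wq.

First, compute utilization: ρ = λ/μ = 6.9/12.0 = 0.5750
For M/M/1: Wq = λ/(μ(μ-λ))
Wq = 6.9/(12.0 × (12.0-6.9))
Wq = 6.9/(12.0 × 5.10)
Wq = 0.1127 hours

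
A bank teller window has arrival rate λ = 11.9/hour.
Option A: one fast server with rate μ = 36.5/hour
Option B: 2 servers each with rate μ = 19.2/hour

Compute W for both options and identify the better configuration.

Option A: single server μ = 36.5 (M/M/1)
  ρ_A = 11.9/36.5 = 0.3260
  W_A = 1/(μ-λ) = 1/(36.5-11.9) = 1/24.60 = 0.04065

Option B: 2 servers μ = 19.2 (M/M/2)
  ρ_B = λ/(cμ) = 11.9/(2×19.2) = 0.3099
  Offered load a = λ/μ = cρ = 11.9/19.2 = 0.6198
  P₀ = [ Σₙ₌₀^1 aⁿ/n! + a^2/(2!(1-ρ)) ]⁻¹
  Σ = a^0/0! + a^1/1! = 1.0000 + 0.6198 = 1.6198
  a^2/(2!(1-ρ)) = 0.3841/(2 × 0.6901) = 0.2783
  P₀ = 1/(1.6198 + 0.2783) = 0.5268
  Lq = P₀·a^2·ρ / (2!(1-ρ)²) = 0.52684 × 0.38414 × 0.30990 / (2 × 0.47624) = 0.06585
  Wq_B = Lq/λ = 0.065845/11.9 = 0.0055332
  W_B = Wq_B + 1/μ = 0.0055332 + 0.052083 = 0.05762

Since W_A = 0.04065 < W_B = 0.05762, Option A (single fast server) has the shorter time in system.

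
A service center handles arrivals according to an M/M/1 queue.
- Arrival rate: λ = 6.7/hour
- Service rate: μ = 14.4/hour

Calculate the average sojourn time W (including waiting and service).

First, compute utilization: ρ = λ/μ = 6.7/14.4 = 0.4653
For M/M/1: W = 1/(μ-λ)
W = 1/(14.4-6.7) = 1/7.70
W = 0.1299 hours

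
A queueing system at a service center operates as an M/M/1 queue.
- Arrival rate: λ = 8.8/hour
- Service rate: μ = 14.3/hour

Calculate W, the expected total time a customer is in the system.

First, compute utilization: ρ = λ/μ = 8.8/14.3 = 0.6154
For M/M/1: W = 1/(μ-λ)
W = 1/(14.3-8.8) = 1/5.50
W = 0.1818 hours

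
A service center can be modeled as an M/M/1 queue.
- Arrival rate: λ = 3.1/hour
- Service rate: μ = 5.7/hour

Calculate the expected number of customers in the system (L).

ρ = λ/μ = 3.1/5.7 = 0.5439
For M/M/1: L = λ/(μ-λ)
L = 3.1/(5.7-3.1) = 3.1/2.60
L = 1.1923 customers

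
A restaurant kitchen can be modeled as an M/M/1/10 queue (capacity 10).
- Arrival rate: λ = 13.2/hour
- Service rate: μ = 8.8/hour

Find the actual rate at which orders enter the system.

ρ = λ/μ = 13.2/8.8 = 1.5000
P₀ = (1-ρ)/(1-ρ^(K+1)) = (1-1.5000)/(1-1.5000^11) = -0.5000/-85.4976 = 0.005848
P_K = P₀×ρ^K = 0.005848 × 1.5000^10 = 0.005848 × 57.6650 = 0.3372
λ_eff = λ(1-P_K) = 13.2 × (1 - 0.337232) = 13.2 × 0.662768 = 8.7485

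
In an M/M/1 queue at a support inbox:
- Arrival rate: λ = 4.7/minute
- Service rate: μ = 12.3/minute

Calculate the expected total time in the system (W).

First, compute utilization: ρ = λ/μ = 4.7/12.3 = 0.3821
For M/M/1: W = 1/(μ-λ)
W = 1/(12.3-4.7) = 1/7.60
W = 0.1316 minutes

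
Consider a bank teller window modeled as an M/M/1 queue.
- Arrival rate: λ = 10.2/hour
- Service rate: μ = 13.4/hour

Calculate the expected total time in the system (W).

First, compute utilization: ρ = λ/μ = 10.2/13.4 = 0.7612
For M/M/1: W = 1/(μ-λ)
W = 1/(13.4-10.2) = 1/3.20
W = 0.3125 hours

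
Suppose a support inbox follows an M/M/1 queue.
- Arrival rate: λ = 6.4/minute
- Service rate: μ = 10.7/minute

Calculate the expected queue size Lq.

ρ = λ/μ = 6.4/10.7 = 0.5981
For M/M/1: Lq = λ²/(μ(μ-λ))
Lq = 40.96/(10.7 × 4.30)
Lq = 0.8902 emails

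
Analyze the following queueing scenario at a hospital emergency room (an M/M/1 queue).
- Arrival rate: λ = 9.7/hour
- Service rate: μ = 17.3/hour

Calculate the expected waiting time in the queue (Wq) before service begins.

First, compute utilization: ρ = λ/μ = 9.7/17.3 = 0.5607
For M/M/1: Wq = λ/(μ(μ-λ))
Wq = 9.7/(17.3 × (17.3-9.7))
Wq = 9.7/(17.3 × 7.60)
Wq = 0.07378 hours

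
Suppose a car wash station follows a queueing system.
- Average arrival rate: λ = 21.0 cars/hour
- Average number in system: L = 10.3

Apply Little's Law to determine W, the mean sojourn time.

Little's Law: L = λW, so W = L/λ
W = 10.3/21.0 = 0.4905 hours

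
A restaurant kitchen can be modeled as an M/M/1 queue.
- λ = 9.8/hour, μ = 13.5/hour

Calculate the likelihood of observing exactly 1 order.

ρ = λ/μ = 9.8/13.5 = 0.7259
P(n) = (1-ρ)ρⁿ
P(1) = (1-0.7259) × 0.7259^1
P(1) = 0.2741 × 0.7259
P(1) = 0.1990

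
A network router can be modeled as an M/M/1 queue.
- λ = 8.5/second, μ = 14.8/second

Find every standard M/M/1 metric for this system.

Step 1: ρ = λ/μ = 8.5/14.8 = 0.5743
Step 2: L = λ/(μ-λ) = 8.5/6.30 = 1.3492
Step 3: Lq = λ²/(μ(μ-λ)) = 72.25/(14.8×6.30) = 0.7749
Step 4: W = 1/(μ-λ) = 1/6.30 = 0.15873
Step 5: Wq = λ/(μ(μ-λ)) = 8.5/(14.8×6.30) = 0.09116
Step 6: P(0) = 1-ρ = 0.4257
Verify: L = λW = 8.5×0.15873 = 1.3492 ✔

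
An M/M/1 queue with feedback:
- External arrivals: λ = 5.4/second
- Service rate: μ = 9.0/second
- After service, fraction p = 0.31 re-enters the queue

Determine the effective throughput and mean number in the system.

Effective arrival rate: λ_eff = λ/(1-p) = 5.4/(1-0.31) = 5.4/0.69 = 7.826087
ρ = λ_eff/μ = 7.826087/9.0 = 0.869565
L = ρ/(1-ρ) = 0.869565/(1-0.869565) = 6.6667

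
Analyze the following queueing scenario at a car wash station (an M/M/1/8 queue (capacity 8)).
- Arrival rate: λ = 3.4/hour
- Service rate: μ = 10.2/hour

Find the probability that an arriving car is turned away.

ρ = λ/μ = 3.4/10.2 = 0.33333
P₀ = (1-ρ)/(1-ρ^(K+1)) = (1-0.33333)/(1-0.33333^9) = 0.66667/0.99995 = 0.6667
P_K = P₀×ρ^K = 0.6667 × 0.33333^8 = 0.6667 × 0.0001524 = 0.0001016
Blocking probability = 0.01016%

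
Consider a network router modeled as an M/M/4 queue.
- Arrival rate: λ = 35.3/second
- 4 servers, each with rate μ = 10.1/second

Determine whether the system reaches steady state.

Stability requires ρ = λ/(cμ) < 1
ρ = 35.3/(4 × 10.1) = 35.3/40.40 = 0.8738
Since 0.8738 < 1, the system is STABLE.
The servers are busy 87.38% of the time.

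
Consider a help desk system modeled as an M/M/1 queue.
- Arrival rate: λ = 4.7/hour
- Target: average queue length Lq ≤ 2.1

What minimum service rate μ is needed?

For M/M/1: Lq = λ²/(μ(μ-λ))
Need Lq ≤ 2.1, i.e. μ(μ-λ) ≥ λ²/2.1
μ² - 4.7μ - 22.09/2.1 ≥ 0  →  μ² - 4.7μ - 10.51905 ≥ 0
Quadratic formula (positive root): μ = [λ + √(λ² + 4×10.51905)]/2
Discriminant: 22.09 + 4×10.51905 = 64.1662, √64.1662 = 8.0104
μ ≥ (4.7 + 8.0104)/2 = 6.3552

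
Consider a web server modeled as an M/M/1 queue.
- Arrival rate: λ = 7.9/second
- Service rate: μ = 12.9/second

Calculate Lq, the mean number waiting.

ρ = λ/μ = 7.9/12.9 = 0.6124
For M/M/1: Lq = λ²/(μ(μ-λ))
Lq = 62.41/(12.9 × 5.00)
Lq = 0.9676 requests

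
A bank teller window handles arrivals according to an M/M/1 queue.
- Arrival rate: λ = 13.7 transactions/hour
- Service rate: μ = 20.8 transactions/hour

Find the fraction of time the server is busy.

Server utilization: ρ = λ/μ
ρ = 13.7/20.8 = 0.6587
The server is busy 65.87% of the time.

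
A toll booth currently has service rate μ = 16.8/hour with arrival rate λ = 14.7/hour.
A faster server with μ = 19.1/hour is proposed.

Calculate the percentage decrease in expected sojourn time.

System 1: ρ₁ = 14.7/16.8 = 0.8750, W₁ = 1/(16.8-14.7) = 0.4762
System 2: ρ₂ = 14.7/19.1 = 0.7696, W₂ = 1/(19.1-14.7) = 0.2273
Improvement: (W₁-W₂)/W₁ = (0.4762-0.2273)/0.4762 = 52.27%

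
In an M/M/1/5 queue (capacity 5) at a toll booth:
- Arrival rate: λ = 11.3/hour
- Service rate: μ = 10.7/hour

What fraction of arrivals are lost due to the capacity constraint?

ρ = λ/μ = 11.3/10.7 = 1.05607
P₀ = (1-ρ)/(1-ρ^(K+1)) = (1-1.05607)/(1-1.05607^6) = -0.05607/-0.3873 = 0.1448
P_K = P₀×ρ^K = 0.1448 × 1.05607^5 = 0.1448 × 1.3136 = 0.1902
Blocking probability = 19.02%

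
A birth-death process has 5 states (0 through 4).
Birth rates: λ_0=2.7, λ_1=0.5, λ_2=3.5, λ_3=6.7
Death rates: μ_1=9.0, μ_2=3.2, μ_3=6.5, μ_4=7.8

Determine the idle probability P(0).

Ratios P(n)/P(0) = (λ₀···λₙ₋₁)/(μ₁···μₙ):
P(1)/P(0) = (2.7)/(9.0) = 0.3000
P(2)/P(0) = (2.7×0.5)/(9.0×3.2) = 0.04688
P(3)/P(0) = (2.7×0.5×3.5)/(9.0×3.2×6.5) = 0.02524
P(4)/P(0) = (2.7×0.5×3.5×6.7)/(9.0×3.2×6.5×7.8) = 0.02168

Normalization: ∑ P(n) = 1
P(0) × (1.0000 + 0.3000 + 0.04688 + 0.02524 + 0.02168) = 1
P(0) × 1.3938 = 1
P(0) = 1/1.3938 = 0.7175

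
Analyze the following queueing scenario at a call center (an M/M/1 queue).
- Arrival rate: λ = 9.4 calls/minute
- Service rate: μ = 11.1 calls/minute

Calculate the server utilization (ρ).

Server utilization: ρ = λ/μ
ρ = 9.4/11.1 = 0.8468
The server is busy 84.68% of the time.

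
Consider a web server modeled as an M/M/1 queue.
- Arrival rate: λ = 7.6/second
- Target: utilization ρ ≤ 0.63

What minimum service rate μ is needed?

ρ = λ/μ, so μ = λ/ρ
μ ≥ 7.6/0.63 = 12.0635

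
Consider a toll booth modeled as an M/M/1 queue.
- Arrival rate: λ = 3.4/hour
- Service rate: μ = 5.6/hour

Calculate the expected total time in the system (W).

First, compute utilization: ρ = λ/μ = 3.4/5.6 = 0.6071
For M/M/1: W = 1/(μ-λ)
W = 1/(5.6-3.4) = 1/2.20
W = 0.4545 hours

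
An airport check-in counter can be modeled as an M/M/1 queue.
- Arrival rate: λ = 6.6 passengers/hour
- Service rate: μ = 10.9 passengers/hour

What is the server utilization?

Server utilization: ρ = λ/μ
ρ = 6.6/10.9 = 0.6055
The server is busy 60.55% of the time.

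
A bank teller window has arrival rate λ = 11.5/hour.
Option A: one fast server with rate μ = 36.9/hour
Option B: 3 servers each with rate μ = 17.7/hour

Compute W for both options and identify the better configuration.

Option A: single server μ = 36.9 (M/M/1)
  ρ_A = 11.5/36.9 = 0.3117
  W_A = 1/(μ-λ) = 1/(36.9-11.5) = 1/25.40 = 0.03937

Option B: 3 servers μ = 17.7 (M/M/3)
  ρ_B = λ/(cμ) = 11.5/(3×17.7) = 0.2166
  Offered load a = λ/μ = cρ = 11.5/17.7 = 0.6497
  P₀ = [ Σₙ₌₀^2 aⁿ/n! + a^3/(3!(1-ρ)) ]⁻¹
  Σ = a^0/0! + a^1/1! + a^2/2! = 1.0000 + 0.6497 + 0.2111 = 1.8608
  a^3/(3!(1-ρ)) = 0.27427/(6 × 0.78343) = 0.05835
  P₀ = 1/(1.8608 + 0.05835) = 0.5211
  Lq = P₀·a^3·ρ / (3!(1-ρ)²) = 0.52107 × 0.27427 × 0.21657 / (6 × 0.61376) = 0.008405
  Wq_B = Lq/λ = 0.0084047/11.5 = 0.0007308
  W_B = Wq_B + 1/μ = 0.0007308 + 0.05650 = 0.05723

Since W_A = 0.03937 < W_B = 0.05723, Option A (single fast server) has the shorter time in system.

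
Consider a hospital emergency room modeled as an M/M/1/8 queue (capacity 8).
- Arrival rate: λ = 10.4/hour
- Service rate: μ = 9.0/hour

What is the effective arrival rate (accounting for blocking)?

ρ = λ/μ = 10.4/9.0 = 1.15556
P₀ = (1-ρ)/(1-ρ^(K+1)) = (1-1.15556)/(1-1.15556^9) = -0.15556/-2.6739 = 0.05818
P_K = P₀×ρ^K = 0.05818 × 1.15556^8 = 0.05818 × 3.1794 = 0.1850
λ_eff = λ(1-P_K) = 10.4 × (1 - 0.18496) = 10.4 × 0.81504 = 8.4764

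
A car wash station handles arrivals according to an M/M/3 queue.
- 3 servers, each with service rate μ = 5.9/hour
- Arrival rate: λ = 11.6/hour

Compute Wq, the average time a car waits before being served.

Traffic intensity: ρ = λ/(cμ) = 11.6/(3×5.9) = 0.6554
Since ρ = 0.6554 < 1, system is stable.
Offered load a = λ/μ = cρ = 11.6/5.9 = 1.9661
P₀ = [ Σₙ₌₀^2 aⁿ/n! + a^3/(3!(1-ρ)) ]⁻¹
Σ = a^0/0! + a^1/1! + a^2/2! = 1.0000 + 1.9661 + 1.9328 = 4.8989
a^3/(3!(1-ρ)) = 7.60008/(6 × 0.344633) = 3.6754
P₀ = 1/(4.8989 + 3.6754) = 0.1166
Lq = P₀·a^3·ρ / (3!(1-ρ)²) = 0.11663 × 7.6001 × 0.65537 / (6 × 0.11877) = 0.8152
Wq = Lq/λ = 0.81515/11.6 = 0.07027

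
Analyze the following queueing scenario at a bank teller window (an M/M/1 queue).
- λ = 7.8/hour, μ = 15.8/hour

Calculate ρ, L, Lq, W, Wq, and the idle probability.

Step 1: ρ = λ/μ = 7.8/15.8 = 0.4937
Step 2: L = λ/(μ-λ) = 7.8/8.00 = 0.9750
Step 3: Lq = λ²/(μ(μ-λ)) = 60.84/(15.8×8.00) = 0.4813
Step 4: W = 1/(μ-λ) = 1/8.00 = 0.1250
Step 5: Wq = λ/(μ(μ-λ)) = 7.8/(15.8×8.00) = 0.06171
Step 6: P(0) = 1-ρ = 0.5063
Verify: L = λW = 7.8×0.1250 = 0.9750 ✔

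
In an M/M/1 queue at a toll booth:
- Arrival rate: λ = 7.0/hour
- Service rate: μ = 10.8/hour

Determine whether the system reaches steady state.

Stability requires ρ = λ/(cμ) < 1
ρ = 7.0/(1 × 10.8) = 7.0/10.80 = 0.6481
Since 0.6481 < 1, the system is STABLE.
The server is busy 64.81% of the time.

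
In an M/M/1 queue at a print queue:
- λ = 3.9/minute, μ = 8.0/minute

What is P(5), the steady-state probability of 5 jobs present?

ρ = λ/μ = 3.9/8.0 = 0.4875
P(n) = (1-ρ)ρⁿ
P(5) = (1-0.4875) × 0.4875^5
P(5) = 0.5125 × 0.02753
P(5) = 0.01411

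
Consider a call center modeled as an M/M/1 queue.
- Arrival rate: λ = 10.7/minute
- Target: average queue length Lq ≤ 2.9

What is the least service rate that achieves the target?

For M/M/1: Lq = λ²/(μ(μ-λ))
Need Lq ≤ 2.9, i.e. μ(μ-λ) ≥ λ²/2.9
μ² - 10.7μ - 114.49/2.9 ≥ 0  →  μ² - 10.7μ - 39.4793 ≥ 0
Quadratic formula (positive root): μ = [λ + √(λ² + 4×39.4793)]/2
Discriminant: 114.49 + 4×39.4793 = 272.4072, √272.4072 = 16.5048
μ ≥ (10.7 + 16.5048)/2 = 13.6024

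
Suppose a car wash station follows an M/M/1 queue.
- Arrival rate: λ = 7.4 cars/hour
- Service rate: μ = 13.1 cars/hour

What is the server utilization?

Server utilization: ρ = λ/μ
ρ = 7.4/13.1 = 0.5649
The server is busy 56.49% of the time.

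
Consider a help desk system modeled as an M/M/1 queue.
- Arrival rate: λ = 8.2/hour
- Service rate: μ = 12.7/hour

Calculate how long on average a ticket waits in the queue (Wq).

First, compute utilization: ρ = λ/μ = 8.2/12.7 = 0.6457
For M/M/1: Wq = λ/(μ(μ-λ))
Wq = 8.2/(12.7 × (12.7-8.2))
Wq = 8.2/(12.7 × 4.50)
Wq = 0.1435 hours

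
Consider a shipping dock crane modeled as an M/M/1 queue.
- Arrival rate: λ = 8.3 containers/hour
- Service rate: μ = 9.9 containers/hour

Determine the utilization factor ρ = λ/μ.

Server utilization: ρ = λ/μ
ρ = 8.3/9.9 = 0.8384
The server is busy 83.84% of the time.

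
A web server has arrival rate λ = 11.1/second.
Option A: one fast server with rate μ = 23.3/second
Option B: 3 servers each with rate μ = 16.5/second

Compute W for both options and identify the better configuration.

Option A: single server μ = 23.3 (M/M/1)
  ρ_A = 11.1/23.3 = 0.4764
  W_A = 1/(μ-λ) = 1/(23.3-11.1) = 1/12.20 = 0.08197

Option B: 3 servers μ = 16.5 (M/M/3)
  ρ_B = λ/(cμ) = 11.1/(3×16.5) = 0.2242
  Offered load a = λ/μ = cρ = 11.1/16.5 = 0.6727
  P₀ = [ Σₙ₌₀^2 aⁿ/n! + a^3/(3!(1-ρ)) ]⁻¹
  Σ = a^0/0! + a^1/1! + a^2/2! = 1.0000 + 0.6727 + 0.2263 = 1.8990
  a^3/(3!(1-ρ)) = 0.30445/(6 × 0.77576) = 0.06541
  P₀ = 1/(1.8990 + 0.06541) = 0.5091
  Lq = P₀·a^3·ρ / (3!(1-ρ)²) = 0.5091 × 0.3045 × 0.2242 / (6 × 0.6018) = 0.009625
  Wq_B = Lq/λ = 0.0096249/11.1 = 0.00086711
  W_B = Wq_B + 1/μ = 0.00086711 + 0.060606 = 0.06147

Since W_B = 0.06147 < W_A = 0.08197, Option B (multiple servers) has the shorter time in system.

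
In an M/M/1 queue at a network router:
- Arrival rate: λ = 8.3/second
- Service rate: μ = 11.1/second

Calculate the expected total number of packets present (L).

ρ = λ/μ = 8.3/11.1 = 0.7477
For M/M/1: L = λ/(μ-λ)
L = 8.3/(11.1-8.3) = 8.3/2.80
L = 2.9643 packets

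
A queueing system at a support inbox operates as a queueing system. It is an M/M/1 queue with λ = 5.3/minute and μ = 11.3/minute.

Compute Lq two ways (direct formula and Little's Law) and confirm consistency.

Method 1 (direct): Lq = λ²/(μ(μ-λ)) = 28.09/(11.3 × 6.00) = 0.4143

Method 2 (Little's Law):
W = 1/(μ-λ) = 1/6.00 = 0.16667
Wq = W - 1/μ = 0.16667 - 0.088496 = 0.07817
Lq = λWq = 5.3 × 0.07817 = 0.4143 ✔ (matches Method 1)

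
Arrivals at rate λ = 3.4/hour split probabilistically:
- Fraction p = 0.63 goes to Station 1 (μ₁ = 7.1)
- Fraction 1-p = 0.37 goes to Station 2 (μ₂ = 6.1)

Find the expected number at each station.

Effective rates: λ₁ = 3.4×0.63 = 2.142, λ₂ = 3.4×0.37 = 1.258
Station 1: ρ₁ = 2.142/7.1 = 0.3017, L₁ = ρ₁/(1-ρ₁) = 0.3017/(1-0.3017) = 0.4320
Station 2: ρ₂ = 1.258/6.1 = 0.2062, L₂ = ρ₂/(1-ρ₂) = 0.2062/(1-0.2062) = 0.2598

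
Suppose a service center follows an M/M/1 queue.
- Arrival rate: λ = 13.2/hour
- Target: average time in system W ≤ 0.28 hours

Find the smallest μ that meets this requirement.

For M/M/1: W = 1/(μ-λ)
Need W ≤ 0.28, so 1/(μ-λ) ≤ 0.28
μ - λ ≥ 1/0.28 = 3.5714
μ ≥ 13.2 + 3.5714 = 16.7714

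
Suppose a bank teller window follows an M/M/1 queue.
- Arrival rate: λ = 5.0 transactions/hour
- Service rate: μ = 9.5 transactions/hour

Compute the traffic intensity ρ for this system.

Server utilization: ρ = λ/μ
ρ = 5.0/9.5 = 0.5263
The server is busy 52.63% of the time.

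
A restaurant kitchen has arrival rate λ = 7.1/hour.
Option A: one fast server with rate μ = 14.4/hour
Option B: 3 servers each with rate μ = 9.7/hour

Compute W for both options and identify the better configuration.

Option A: single server μ = 14.4 (M/M/1)
  ρ_A = 7.1/14.4 = 0.4931
  W_A = 1/(μ-λ) = 1/(14.4-7.1) = 1/7.30 = 0.1370

Option B: 3 servers μ = 9.7 (M/M/3)
  ρ_B = λ/(cμ) = 7.1/(3×9.7) = 0.2440
  Offered load a = λ/μ = cρ = 7.1/9.7 = 0.7320
  P₀ = [ Σₙ₌₀^2 aⁿ/n! + a^3/(3!(1-ρ)) ]⁻¹
  Σ = a^0/0! + a^1/1! + a^2/2! = 1.0000 + 0.73196 + 0.26788 = 1.9998
  a^3/(3!(1-ρ)) = 0.39216/(6 × 0.75601) = 0.08645
  P₀ = 1/(1.9998 + 0.08645) = 0.4793
  Lq = P₀·a^3·ρ / (3!(1-ρ)²) = 0.4793 × 0.3922 × 0.2440 / (6 × 0.5716) = 0.01337
  Wq_B = Lq/λ = 0.013373/7.1 = 0.001884
  W_B = Wq_B + 1/μ = 0.001884 + 0.1031 = 0.1050

Since W_B = 0.1050 < W_A = 0.1370, Option B (multiple servers) has the shorter time in system.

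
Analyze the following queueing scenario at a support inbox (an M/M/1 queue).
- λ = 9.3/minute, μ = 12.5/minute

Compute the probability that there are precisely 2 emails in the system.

ρ = λ/μ = 9.3/12.5 = 0.7440
P(n) = (1-ρ)ρⁿ
P(2) = (1-0.7440) × 0.7440^2
P(2) = 0.2560 × 0.5535
P(2) = 0.1417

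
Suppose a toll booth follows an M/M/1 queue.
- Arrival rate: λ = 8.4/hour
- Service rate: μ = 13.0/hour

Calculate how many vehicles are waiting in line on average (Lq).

ρ = λ/μ = 8.4/13.0 = 0.6462
For M/M/1: Lq = λ²/(μ(μ-λ))
Lq = 70.56/(13.0 × 4.60)
Lq = 1.1799 vehicles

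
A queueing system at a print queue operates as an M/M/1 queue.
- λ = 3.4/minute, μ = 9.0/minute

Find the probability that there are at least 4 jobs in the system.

ρ = λ/μ = 3.4/9.0 = 0.3778
P(N ≥ n) = ρⁿ
P(N ≥ 4) = 0.3778^4
P(N ≥ 4) = 0.02037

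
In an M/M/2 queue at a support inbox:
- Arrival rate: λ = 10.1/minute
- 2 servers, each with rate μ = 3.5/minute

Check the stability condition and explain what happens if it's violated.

Stability requires ρ = λ/(cμ) < 1
ρ = 10.1/(2 × 3.5) = 10.1/7.00 = 1.4429
Since 1.4429 ≥ 1, the system is UNSTABLE.
Need c > λ/μ = 10.1/3.5 = 2.89.
Minimum servers needed: c = 3.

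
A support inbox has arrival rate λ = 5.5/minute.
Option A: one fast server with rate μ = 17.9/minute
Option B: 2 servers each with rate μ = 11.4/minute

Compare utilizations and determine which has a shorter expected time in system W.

Option A: single server μ = 17.9 (M/M/1)
  ρ_A = 5.5/17.9 = 0.3073
  W_A = 1/(μ-λ) = 1/(17.9-5.5) = 1/12.40 = 0.08065

Option B: 2 servers μ = 11.4 (M/M/2)
  ρ_B = λ/(cμ) = 5.5/(2×11.4) = 0.2412
  Offered load a = λ/μ = cρ = 5.5/11.4 = 0.4825
  P₀ = [ Σₙ₌₀^1 aⁿ/n! + a^2/(2!(1-ρ)) ]⁻¹
  Σ = a^0/0! + a^1/1! = 1.0000 + 0.4825 = 1.4825
  a^2/(2!(1-ρ)) = 0.2328/(2 × 0.7588) = 0.1534
  P₀ = 1/(1.4825 + 0.1534) = 0.6113
  Lq = P₀·a^2·ρ / (2!(1-ρ)²) = 0.6113 × 0.2328 × 0.2412 / (2 × 0.5757) = 0.02981
  Wq_B = Lq/λ = 0.02981/5.5 = 0.005420
  W_B = Wq_B + 1/μ = 0.005420 + 0.08772 = 0.09314

Since W_A = 0.08065 < W_B = 0.09314, Option A (single fast server) has the shorter time in system.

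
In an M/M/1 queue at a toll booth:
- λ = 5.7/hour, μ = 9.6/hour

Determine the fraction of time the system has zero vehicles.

ρ = λ/μ = 5.7/9.6 = 0.5938
P(0) = 1 - ρ = 1 - 0.5938 = 0.4062
The server is idle 40.62% of the time.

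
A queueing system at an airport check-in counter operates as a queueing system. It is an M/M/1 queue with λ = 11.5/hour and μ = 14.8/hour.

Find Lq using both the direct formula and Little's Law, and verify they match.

Method 1 (direct): Lq = λ²/(μ(μ-λ)) = 132.25/(14.8 × 3.30) = 2.7078

Method 2 (Little's Law):
W = 1/(μ-λ) = 1/3.30 = 0.30303
Wq = W - 1/μ = 0.30303 - 0.067568 = 0.23546
Lq = λWq = 11.5 × 0.23546 = 2.7078 ✔ (matches Method 1)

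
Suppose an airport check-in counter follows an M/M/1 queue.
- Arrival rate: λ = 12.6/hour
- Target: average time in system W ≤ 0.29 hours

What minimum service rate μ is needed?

For M/M/1: W = 1/(μ-λ)
Need W ≤ 0.29, so 1/(μ-λ) ≤ 0.29
μ - λ ≥ 1/0.29 = 3.4483
μ ≥ 12.6 + 3.4483 = 16.0483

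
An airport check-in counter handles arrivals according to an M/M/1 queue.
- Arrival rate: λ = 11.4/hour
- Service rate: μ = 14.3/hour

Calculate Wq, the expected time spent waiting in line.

First, compute utilization: ρ = λ/μ = 11.4/14.3 = 0.7972
For M/M/1: Wq = λ/(μ(μ-λ))
Wq = 11.4/(14.3 × (14.3-11.4))
Wq = 11.4/(14.3 × 2.90)
Wq = 0.2749 hours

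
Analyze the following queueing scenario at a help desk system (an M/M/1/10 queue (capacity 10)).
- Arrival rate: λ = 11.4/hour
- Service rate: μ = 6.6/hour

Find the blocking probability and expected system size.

ρ = λ/μ = 11.4/6.6 = 1.72727
P₀ = (1-ρ)/(1-ρ^(K+1)) = (1-1.72727)/(1-1.72727^11) = -0.7273/-407.2842 = 0.001786
P_K = P₀×ρ^K = 0.0017857 × 1.72727^10 = 0.0017857 × 236.3754 = 0.4221
Blocking probability P_10 = 0.4221 (42.21%)
L = ρ[1 - (K+1)ρ^K + Kρ^(K+1)] / [(1-ρ)(1-ρ^(K+1))]
L = 1.72727 × (1 - 11×236.3754 + 10×408.2842) / ((1 - 1.72727) × (1 - 408.2842)) = 8.6520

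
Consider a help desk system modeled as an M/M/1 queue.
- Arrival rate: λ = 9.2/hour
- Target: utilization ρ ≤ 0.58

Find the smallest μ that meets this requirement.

ρ = λ/μ, so μ = λ/ρ
μ ≥ 9.2/0.58 = 15.8621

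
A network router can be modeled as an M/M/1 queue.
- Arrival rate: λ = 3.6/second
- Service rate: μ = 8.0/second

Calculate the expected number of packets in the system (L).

ρ = λ/μ = 3.6/8.0 = 0.4500
For M/M/1: L = λ/(μ-λ)
L = 3.6/(8.0-3.6) = 3.6/4.40
L = 0.8182 packets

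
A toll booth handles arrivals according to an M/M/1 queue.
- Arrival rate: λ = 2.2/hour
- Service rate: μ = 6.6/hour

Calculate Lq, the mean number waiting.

ρ = λ/μ = 2.2/6.6 = 0.3333
For M/M/1: Lq = λ²/(μ(μ-λ))
Lq = 4.84/(6.6 × 4.40)
Lq = 0.1667 vehicles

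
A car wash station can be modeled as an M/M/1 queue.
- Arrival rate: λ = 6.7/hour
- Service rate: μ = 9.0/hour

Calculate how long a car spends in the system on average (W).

First, compute utilization: ρ = λ/μ = 6.7/9.0 = 0.7444
For M/M/1: W = 1/(μ-λ)
W = 1/(9.0-6.7) = 1/2.30
W = 0.4348 hours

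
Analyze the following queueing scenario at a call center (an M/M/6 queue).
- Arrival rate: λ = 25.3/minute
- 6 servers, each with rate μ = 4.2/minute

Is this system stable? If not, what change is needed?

Stability requires ρ = λ/(cμ) < 1
ρ = 25.3/(6 × 4.2) = 25.3/25.20 = 1.0040
Since 1.0040 ≥ 1, the system is UNSTABLE.
Need c > λ/μ = 25.3/4.2 = 6.02.
Minimum servers needed: c = 7.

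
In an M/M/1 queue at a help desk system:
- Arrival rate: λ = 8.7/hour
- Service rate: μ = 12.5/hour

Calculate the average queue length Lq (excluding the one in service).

ρ = λ/μ = 8.7/12.5 = 0.6960
For M/M/1: Lq = λ²/(μ(μ-λ))
Lq = 75.69/(12.5 × 3.80)
Lq = 1.5935 tickets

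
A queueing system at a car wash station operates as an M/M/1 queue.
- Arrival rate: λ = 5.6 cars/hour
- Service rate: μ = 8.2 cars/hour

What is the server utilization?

Server utilization: ρ = λ/μ
ρ = 5.6/8.2 = 0.6829
The server is busy 68.29% of the time.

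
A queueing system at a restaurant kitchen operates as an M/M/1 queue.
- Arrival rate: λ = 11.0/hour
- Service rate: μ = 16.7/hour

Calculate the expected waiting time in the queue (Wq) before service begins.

First, compute utilization: ρ = λ/μ = 11.0/16.7 = 0.6587
For M/M/1: Wq = λ/(μ(μ-λ))
Wq = 11.0/(16.7 × (16.7-11.0))
Wq = 11.0/(16.7 × 5.70)
Wq = 0.1156 hours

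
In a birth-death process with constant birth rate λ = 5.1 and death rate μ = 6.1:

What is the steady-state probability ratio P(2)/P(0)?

For constant rates: P(n)/P(0) = (λ/μ)^n
P(2)/P(0) = (5.1/6.1)^2 = 0.83607^2 = 0.6990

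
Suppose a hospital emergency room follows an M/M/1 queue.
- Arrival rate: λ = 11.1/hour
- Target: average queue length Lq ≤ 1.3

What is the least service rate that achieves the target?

For M/M/1: Lq = λ²/(μ(μ-λ))
Need Lq ≤ 1.3, i.e. μ(μ-λ) ≥ λ²/1.3
μ² - 11.1μ - 123.21/1.3 ≥ 0  →  μ² - 11.1μ - 94.77692 ≥ 0
Quadratic formula (positive root): μ = [λ + √(λ² + 4×94.77692)]/2
Discriminant: 123.21 + 4×94.77692 = 502.3177, √502.3177 = 22.4124
μ ≥ (11.1 + 22.4124)/2 = 16.7562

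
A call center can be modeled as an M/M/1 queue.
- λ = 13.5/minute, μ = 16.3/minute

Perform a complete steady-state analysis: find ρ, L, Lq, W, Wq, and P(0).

Step 1: ρ = λ/μ = 13.5/16.3 = 0.8282
Step 2: L = λ/(μ-λ) = 13.5/2.80 = 4.8214
Step 3: Lq = λ²/(μ(μ-λ)) = 182.25/(16.3×2.80) = 3.9932
Step 4: W = 1/(μ-λ) = 1/2.80 = 0.35714
Step 5: Wq = λ/(μ(μ-λ)) = 13.5/(16.3×2.80) = 0.2958
Step 6: P(0) = 1-ρ = 0.1718
Verify: L = λW = 13.5×0.35714 = 4.8214 ✔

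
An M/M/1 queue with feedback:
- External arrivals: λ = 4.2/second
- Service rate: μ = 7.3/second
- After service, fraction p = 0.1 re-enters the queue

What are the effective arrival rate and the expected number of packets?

Effective arrival rate: λ_eff = λ/(1-p) = 4.2/(1-0.1) = 4.2/0.90 = 4.6667
ρ = λ_eff/μ = 4.6667/7.3 = 0.63927
L = ρ/(1-ρ) = 0.63927/(1-0.63927) = 1.7722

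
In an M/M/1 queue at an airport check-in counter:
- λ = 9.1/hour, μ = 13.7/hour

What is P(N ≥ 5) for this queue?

ρ = λ/μ = 9.1/13.7 = 0.6642
P(N ≥ n) = ρⁿ
P(N ≥ 5) = 0.6642^5
P(N ≥ 5) = 0.1293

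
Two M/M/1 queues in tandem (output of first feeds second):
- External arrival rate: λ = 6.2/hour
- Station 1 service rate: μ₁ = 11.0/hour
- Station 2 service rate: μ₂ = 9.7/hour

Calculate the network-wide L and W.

By Jackson's theorem, each station behaves as independent M/M/1.
Station 1: ρ₁ = 6.2/11.0 = 0.5636, L₁ = ρ₁/(1-ρ₁) = λ/(μ₁-λ) = 6.2/4.80 = 1.2917
Station 2: ρ₂ = 6.2/9.7 = 0.6392, L₂ = ρ₂/(1-ρ₂) = λ/(μ₂-λ) = 6.2/3.50 = 1.7714
Total: L = L₁ + L₂ = 1.2917 + 1.7714 = 3.0631
W = L/λ = 3.0631/6.2 = 0.4940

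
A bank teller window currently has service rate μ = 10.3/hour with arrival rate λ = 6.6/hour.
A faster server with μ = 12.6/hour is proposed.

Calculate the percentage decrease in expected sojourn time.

System 1: ρ₁ = 6.6/10.3 = 0.6408, W₁ = 1/(10.3-6.6) = 0.2703
System 2: ρ₂ = 6.6/12.6 = 0.5238, W₂ = 1/(12.6-6.6) = 0.1667
Improvement: (W₁-W₂)/W₁ = (0.2703-0.1667)/0.2703 = 38.33%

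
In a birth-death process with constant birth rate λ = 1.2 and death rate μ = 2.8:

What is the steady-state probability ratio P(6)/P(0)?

For constant rates: P(n)/P(0) = (λ/μ)^n
P(6)/P(0) = (1.2/2.8)^6 = 0.42857^6 = 0.006196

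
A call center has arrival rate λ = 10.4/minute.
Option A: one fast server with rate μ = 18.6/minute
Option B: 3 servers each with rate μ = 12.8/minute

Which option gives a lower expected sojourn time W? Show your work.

Option A: single server μ = 18.6 (M/M/1)
  ρ_A = 10.4/18.6 = 0.5591
  W_A = 1/(μ-λ) = 1/(18.6-10.4) = 1/8.20 = 0.1220

Option B: 3 servers μ = 12.8 (M/M/3)
  ρ_B = λ/(cμ) = 10.4/(3×12.8) = 0.2708
  Offered load a = λ/μ = cρ = 10.4/12.8 = 0.8125
  P₀ = [ Σₙ₌₀^2 aⁿ/n! + a^3/(3!(1-ρ)) ]⁻¹
  Σ = a^0/0! + a^1/1! + a^2/2! = 1.0000 + 0.8125 + 0.3301 = 2.1426
  a^3/(3!(1-ρ)) = 0.5364/(6 × 0.7292) = 0.1226
  P₀ = 1/(2.1426 + 0.1226) = 0.4415
  Lq = P₀·a^3·ρ / (3!(1-ρ)²) = 0.4415 × 0.5364 × 0.2708 / (6 × 0.5317) = 0.02010
  Wq_B = Lq/λ = 0.020103/10.4 = 0.0019330
  W_B = Wq_B + 1/μ = 0.0019330 + 0.078125 = 0.08006

Since W_B = 0.08006 < W_A = 0.1220, Option B (multiple servers) has the shorter time in system.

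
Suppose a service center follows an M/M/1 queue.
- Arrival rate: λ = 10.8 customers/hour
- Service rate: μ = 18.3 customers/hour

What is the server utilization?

Server utilization: ρ = λ/μ
ρ = 10.8/18.3 = 0.5902
The server is busy 59.02% of the time.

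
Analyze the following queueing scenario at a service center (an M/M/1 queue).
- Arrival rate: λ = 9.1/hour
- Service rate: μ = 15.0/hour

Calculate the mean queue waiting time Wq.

First, compute utilization: ρ = λ/μ = 9.1/15.0 = 0.6067
For M/M/1: Wq = λ/(μ(μ-λ))
Wq = 9.1/(15.0 × (15.0-9.1))
Wq = 9.1/(15.0 × 5.90)
Wq = 0.1028 hours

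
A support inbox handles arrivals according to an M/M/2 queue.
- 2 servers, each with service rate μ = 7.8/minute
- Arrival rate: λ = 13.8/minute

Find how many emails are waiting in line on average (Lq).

Traffic intensity: ρ = λ/(cμ) = 13.8/(2×7.8) = 0.8846
Since ρ = 0.8846 < 1, system is stable.
Offered load a = λ/μ = cρ = 13.8/7.8 = 1.7692
P₀ = [ Σₙ₌₀^1 aⁿ/n! + a^2/(2!(1-ρ)) ]⁻¹
Σ = a^0/0! + a^1/1! = 1.0000 + 1.7692 = 2.7692
a^2/(2!(1-ρ)) = 3.13018/(2 × 0.115385) = 13.5641
P₀ = 1/(2.7692 + 13.5641) = 0.06122
Lq = P₀·a^2·ρ / (2!(1-ρ)²) = 0.0612245 × 3.13018 × 0.884615 / (2 × 0.0133136) = 6.3668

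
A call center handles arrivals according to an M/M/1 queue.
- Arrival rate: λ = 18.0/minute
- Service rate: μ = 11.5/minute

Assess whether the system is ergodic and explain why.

Stability requires ρ = λ/(cμ) < 1
ρ = 18.0/(1 × 11.5) = 18.0/11.50 = 1.5652
Since 1.5652 ≥ 1, the system is UNSTABLE.
Queue grows without bound. Need μ > λ = 18.0.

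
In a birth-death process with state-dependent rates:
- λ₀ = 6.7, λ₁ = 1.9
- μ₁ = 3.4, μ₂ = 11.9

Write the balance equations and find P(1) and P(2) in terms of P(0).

Balance equations:
State 0: λ₀P₀ = μ₁P₁ → P₁ = (λ₀/μ₁)P₀ = (6.7/3.4)P₀ = 1.9706P₀
State 1: P₂ = (λ₀λ₁)/(μ₁μ₂)P₀ = (6.7×1.9)/(3.4×11.9)P₀ = 0.3146P₀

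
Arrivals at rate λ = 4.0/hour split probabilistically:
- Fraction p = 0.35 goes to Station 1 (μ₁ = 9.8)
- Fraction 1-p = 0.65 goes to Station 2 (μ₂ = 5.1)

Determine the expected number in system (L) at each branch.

Effective rates: λ₁ = 4.0×0.35 = 1.4, λ₂ = 4.0×0.65 = 2.6
Station 1: ρ₁ = 1.4/9.8 = 0.1429, L₁ = ρ₁/(1-ρ₁) = 0.1429/(1-0.1429) = 0.1667
Station 2: ρ₂ = 2.6/5.1 = 0.5098, L₂ = ρ₂/(1-ρ₂) = 0.5098/(1-0.5098) = 1.0400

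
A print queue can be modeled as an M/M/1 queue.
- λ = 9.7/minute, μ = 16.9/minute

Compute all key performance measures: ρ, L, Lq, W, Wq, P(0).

Step 1: ρ = λ/μ = 9.7/16.9 = 0.5740
Step 2: L = λ/(μ-λ) = 9.7/7.20 = 1.3472
Step 3: Lq = λ²/(μ(μ-λ)) = 94.09/(16.9×7.20) = 0.7733
Step 4: W = 1/(μ-λ) = 1/7.20 = 0.13889
Step 5: Wq = λ/(μ(μ-λ)) = 9.7/(16.9×7.20) = 0.07972
Step 6: P(0) = 1-ρ = 0.4260
Verify: L = λW = 9.7×0.13889 = 1.3472 ✔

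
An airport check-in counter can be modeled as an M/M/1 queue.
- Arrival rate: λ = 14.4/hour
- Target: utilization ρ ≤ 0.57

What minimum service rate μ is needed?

ρ = λ/μ, so μ = λ/ρ
μ ≥ 14.4/0.57 = 25.2632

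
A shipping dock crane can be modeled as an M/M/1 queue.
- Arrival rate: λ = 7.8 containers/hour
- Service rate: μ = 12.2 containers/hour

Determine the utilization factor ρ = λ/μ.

Server utilization: ρ = λ/μ
ρ = 7.8/12.2 = 0.6393
The server is busy 63.93% of the time.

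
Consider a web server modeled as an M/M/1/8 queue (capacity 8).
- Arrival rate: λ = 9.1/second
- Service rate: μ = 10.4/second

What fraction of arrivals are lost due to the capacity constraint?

ρ = λ/μ = 9.1/10.4 = 0.8750
P₀ = (1-ρ)/(1-ρ^(K+1)) = (1-0.8750)/(1-0.8750^9) = 0.12500/0.69934 = 0.1787
P_K = P₀×ρ^K = 0.17874 × 0.8750^8 = 0.17874 × 0.34361 = 0.06142
Blocking probability = 6.14%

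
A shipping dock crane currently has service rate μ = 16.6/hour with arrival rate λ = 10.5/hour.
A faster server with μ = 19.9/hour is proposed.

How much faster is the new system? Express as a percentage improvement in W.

System 1: ρ₁ = 10.5/16.6 = 0.6325, W₁ = 1/(16.6-10.5) = 0.16393
System 2: ρ₂ = 10.5/19.9 = 0.5276, W₂ = 1/(19.9-10.5) = 0.10638
Improvement: (W₁-W₂)/W₁ = (0.16393-0.10638)/0.16393 = 35.11%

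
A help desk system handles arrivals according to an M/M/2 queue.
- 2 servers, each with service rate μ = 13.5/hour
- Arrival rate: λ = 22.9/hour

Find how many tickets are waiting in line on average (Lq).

Traffic intensity: ρ = λ/(cμ) = 22.9/(2×13.5) = 0.8481
Since ρ = 0.8481 < 1, system is stable.
Offered load a = λ/μ = cρ = 22.9/13.5 = 1.6963
P₀ = [ Σₙ₌₀^1 aⁿ/n! + a^2/(2!(1-ρ)) ]⁻¹
Σ = a^0/0! + a^1/1! = 1.0000 + 1.6963 = 2.6963
a^2/(2!(1-ρ)) = 2.87742/(2 × 0.151852) = 9.4744
P₀ = 1/(2.6963 + 9.4744) = 0.08216
Lq = P₀·a^2·ρ / (2!(1-ρ)²) = 0.0821643 × 2.87742 × 0.848148 / (2 × 0.0230590) = 4.3480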